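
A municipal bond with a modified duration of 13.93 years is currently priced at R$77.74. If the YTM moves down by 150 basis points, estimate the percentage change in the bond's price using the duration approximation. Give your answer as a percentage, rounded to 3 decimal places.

+20.895%

Duration approximation: ΔP/P ≈ -D_mod · Δy = -13.93 × (-0.015) = +0.208950.
As a percentage: +20.8950%.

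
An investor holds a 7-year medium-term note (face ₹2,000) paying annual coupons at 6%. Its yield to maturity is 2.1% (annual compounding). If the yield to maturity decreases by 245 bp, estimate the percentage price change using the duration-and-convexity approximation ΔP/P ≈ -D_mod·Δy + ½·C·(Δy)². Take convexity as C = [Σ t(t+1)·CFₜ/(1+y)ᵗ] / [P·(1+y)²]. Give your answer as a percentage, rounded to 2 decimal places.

+15.83%

With y = 0.021:
  t   CF        PV=CF/(1+0.021)^t    t·PV        t(t+1)·PV
  1       120.00       117.5318       117.5318         235.0637
  2       120.00       115.1144       230.2289         690.6866
  3       120.00       112.7467       338.2402       1,352.9610
  4       120.00       110.4278       441.7111       2,208.5553
  5       120.00       108.1565       540.7824       3,244.6943
  6       120.00       105.9319       635.5914       4,449.1401
  7     2,120.00     1,832.9713    12,830.7991     102,646.3931
  Σ                  2,502.8805    15,134.8850     114,827.4940
P = 2,502.8805; D_Mac = 6.04699 yrs; D_mod = 5.92261 yrs; C = 44.01030.
Duration effect: -5.92261 × (-0.0245) = +0.145104
Convexity effect: 0.5 × 44.01030 × (-0.0245)² = +0.0132086
ΔP/P ≈ +0.145104 + 0.0132086 = +0.158313 = +15.8313%.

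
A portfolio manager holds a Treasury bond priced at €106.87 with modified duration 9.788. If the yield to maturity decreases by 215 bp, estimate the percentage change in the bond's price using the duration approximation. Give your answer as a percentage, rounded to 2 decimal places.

Duration approximation: ΔP/P ≈ -D_mod · Δy = -9.788 × (-0.0215) = +0.210442.
As a percentage: +21.0442%.

+21.04%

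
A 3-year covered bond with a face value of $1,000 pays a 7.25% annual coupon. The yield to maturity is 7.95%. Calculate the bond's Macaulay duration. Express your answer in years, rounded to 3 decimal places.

Periodic yield y = 0.0795. Discount each cash flow and weight by its year:
  t   CF        PV=CF/(1+0.0795)^t    t·PV
  1        72.50        67.1607        67.1607
  2        72.50        62.2147       124.4293
  3     1,072.50       852.5687     2,557.7060
  Σ                    981.9440     2,749.2960
Price P = Σ PV = 981.9440.
Macaulay duration = Σ(t·PV) / P = 2,749.2960 / 981.9440 = 2.79985 years.

2.800 years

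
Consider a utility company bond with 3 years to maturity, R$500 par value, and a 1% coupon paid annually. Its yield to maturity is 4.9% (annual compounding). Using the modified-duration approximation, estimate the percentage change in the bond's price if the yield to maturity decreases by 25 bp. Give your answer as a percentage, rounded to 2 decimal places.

+0.71%

Periodic yield y = 0.049. Modified duration first:
  t   CF        PV=CF/(1+0.049)^t    t·PV
  1         5.00         4.7664         4.7664
  2         5.00         4.5438         9.0876
  3       505.00       437.4868     1,312.4603
  Σ                    446.7970     1,326.3143
P = 446.7970; D_Mac = 2.96849 yrs; D_mod = 2.96849/(1+0.049) = 2.82983 yrs.
ΔP/P ≈ -D_mod · Δy = -2.82983 × (-0.0025) = +0.007075 = +0.7075%.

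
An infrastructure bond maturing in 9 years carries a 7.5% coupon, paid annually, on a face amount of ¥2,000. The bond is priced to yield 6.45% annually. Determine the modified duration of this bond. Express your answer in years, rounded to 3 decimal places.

6.516 years

Periodic yield y = 0.0645. First find Macaulay duration:
  t   CF        PV=CF/(1+0.0645)^t    t·PV
  1       150.00       140.9112       140.9112
  2       150.00       132.3732       264.7463
  3       150.00       124.3524       373.0573
  4       150.00       116.8177       467.2707
  5       150.00       109.7395       548.6974
  6       150.00       103.0902       618.5410
  7       150.00        96.8438       677.9063
  8       150.00        90.9758       727.8065
  9     2,150.00     1,224.9757    11,024.7812
  Σ                  2,140.0794    14,843.7179
P = 2,140.0794; Macaulay duration = 14,843.7179 / 2,140.0794 = 6.93606 years.
Modified duration = D_Mac / (1 + y) = 6.93606 / 1.0645 = 6.51579 years.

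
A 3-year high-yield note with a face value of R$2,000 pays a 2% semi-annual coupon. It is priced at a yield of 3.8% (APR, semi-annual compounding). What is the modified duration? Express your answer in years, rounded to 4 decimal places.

Periodic yield y = 0.019. First find Macaulay duration:
  t   CF        PV=CF/(1+0.019)^t    t·PV
  1        20.00        19.6271        19.6271
  2        20.00        19.2611        38.5222
  3        20.00        18.9020        56.7060
  4        20.00        18.5495        74.1982
  5        20.00        18.2037        91.0184
  6     2,020.00     1,804.2897    10,825.7381
  Σ                  1,898.8331    11,105.8099
P = 1,898.8331; Macaulay duration = 11,105.8099 / 1,898.8331 = 5.84876 half-year periods = 2.92438 years.
Modified duration = D_Mac / (1 + y) = 2.92438 / 1.019 = 2.86985 years.

2.8699 years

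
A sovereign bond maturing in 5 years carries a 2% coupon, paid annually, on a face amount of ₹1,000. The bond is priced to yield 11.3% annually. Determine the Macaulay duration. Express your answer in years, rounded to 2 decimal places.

Periodic yield y = 0.113. Discount each cash flow and weight by its year:
  t   CF        PV=CF/(1+0.113)^t    t·PV
  1        20.00        17.9695        17.9695
  2        20.00        16.1451        32.2901
  3        20.00        14.5059        43.5177
  4        20.00        13.0331        52.1326
  5     1,020.00       597.2063     2,986.0313
  Σ                    658.8598     3,131.9411
Price P = Σ PV = 658.8598.
Macaulay duration = Σ(t·PV) / P = 3,131.9411 / 658.8598 = 4.75358 years.

4.75 years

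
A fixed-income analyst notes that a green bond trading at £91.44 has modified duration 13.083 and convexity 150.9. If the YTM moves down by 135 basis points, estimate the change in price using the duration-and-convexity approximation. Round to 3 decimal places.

+£17.408

Duration effect: -D_mod·Δy = -13.083 × (-0.0135) = +0.1766205
Convexity effect: ½·C·(Δy)² = 0.5 × 150.9 × (-0.0135)² = +0.0137507625
ΔP/P ≈ +0.1766205 + 0.0137507625 = +0.1903712625
ΔP ≈ 91.44 × (+0.1903712625) = +17.407548243.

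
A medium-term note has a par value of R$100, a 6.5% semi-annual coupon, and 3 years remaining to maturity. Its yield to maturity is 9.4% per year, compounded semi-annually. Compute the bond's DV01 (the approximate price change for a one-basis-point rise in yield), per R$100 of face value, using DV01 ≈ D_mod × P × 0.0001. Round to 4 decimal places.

R$0.0244

Periodic yield y = 0.047.
  t   CF        PV=CF/(1+0.047)^t    t·PV
  1         3.25         3.1041         3.1041
  2         3.25         2.9648         5.9295
  3         3.25         2.8317         8.4950
  4         3.25         2.7046        10.8182
  5         3.25         2.5832        12.9158
  6       103.25        78.3809       470.2851
  Σ                     92.5691       511.5478
P = 92.5691; D_Mac = 5.52612 half-year periods = 2.76306 yrs; D_mod = 2.63902 yrs.
DV01 ≈ 2.63902 × 92.5691 × 0.0001 = 0.024429.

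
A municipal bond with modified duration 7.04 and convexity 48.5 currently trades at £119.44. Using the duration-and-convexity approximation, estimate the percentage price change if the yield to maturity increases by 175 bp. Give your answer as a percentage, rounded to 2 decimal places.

Duration effect: -D_mod·Δy = -7.04 × (+0.0175) = -0.123200
Convexity effect: ½·C·(Δy)² = 0.5 × 48.5 × (0.0175)² = +0.0074265625
ΔP/P ≈ -0.123200 + 0.0074265625 = -0.1157734375
= -11.57734375%.

-11.58%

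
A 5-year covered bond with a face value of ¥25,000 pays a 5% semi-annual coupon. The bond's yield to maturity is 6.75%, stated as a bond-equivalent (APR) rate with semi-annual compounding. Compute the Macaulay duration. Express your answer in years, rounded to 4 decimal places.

4.4612 years

Periodic yield y = 0.03375. Discount each cash flow and weight by its period:
  t   CF        PV=CF/(1+0.03375)^t    t·PV
  1       625.00       604.5949       604.5949
  2       625.00       584.8560     1,169.7121
  3       625.00       565.7616     1,697.2847
  4       625.00       547.2905     2,189.1621
  5       625.00       529.4225     2,647.1126
  6       625.00       512.1379     3,072.8272
  7       625.00       495.4175     3,467.9226
  8       625.00       479.2431     3,833.9445
  9       625.00       463.5967     4,172.3701
  10   25,625.00    18,386.9057   183,869.0569
  Σ                 23,169.2264   206,723.9876
Price P = Σ PV = 23,169.2264.
Macaulay duration = Σ(t·PV) / P = 206,723.9876 / 23,169.2264 = 8.92235 half-year periods.
In years: 8.92235 / 2 = 4.46118 years.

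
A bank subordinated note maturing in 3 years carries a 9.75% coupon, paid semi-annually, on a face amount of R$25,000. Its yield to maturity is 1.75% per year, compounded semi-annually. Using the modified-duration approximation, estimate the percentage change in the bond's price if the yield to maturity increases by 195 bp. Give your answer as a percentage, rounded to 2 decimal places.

Periodic yield y = 0.00875. Modified duration first:
  t   CF        PV=CF/(1+0.00875)^t    t·PV
  1     1,218.75     1,208.1784     1,208.1784
  2     1,218.75     1,197.6986     2,395.3972
  3     1,218.75     1,187.3096     3,561.9289
  4     1,218.75     1,177.0108     4,708.0431
  5     1,218.75     1,166.8013     5,834.0063
  6    26,218.75    24,883.4559   149,300.7353
  Σ                 30,820.4545   167,008.2891
P = 30,820.4545; D_Mac = 5.41875 half-year periods = 2.70937 yrs; D_mod = 2.70937/(1+0.00875) = 2.68587 yrs.
ΔP/P ≈ -D_mod · Δy = -2.68587 × (+0.0195) = -0.052375 = -5.2375%.

-5.24%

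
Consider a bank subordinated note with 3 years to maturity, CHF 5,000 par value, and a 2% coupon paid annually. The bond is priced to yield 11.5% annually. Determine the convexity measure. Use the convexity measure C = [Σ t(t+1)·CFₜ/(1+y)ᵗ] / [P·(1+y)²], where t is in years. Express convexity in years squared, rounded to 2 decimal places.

With y = 0.115:
  t   CF        PV=CF/(1+0.115)^t    t·PV        t(t+1)·PV
  1       100.00        89.6861        89.6861         179.3722
  2       100.00        80.4360       160.8719         482.6158
  3     5,100.00     3,679.1337    11,037.4012      44,149.6048
  Σ                  3,849.2558    11,287.9592      44,811.5927
P = 3,849.2558.
Convexity = Σ t(t+1)·PV / [P·(1+y)²] = 44,811.5927 / (3,849.2558 × 1.243225) = 9.36405.

9.36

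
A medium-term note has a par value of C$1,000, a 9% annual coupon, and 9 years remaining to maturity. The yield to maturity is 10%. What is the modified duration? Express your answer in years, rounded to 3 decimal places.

Periodic yield y = 0.1. First find Macaulay duration:
  t   CF        PV=CF/(1+0.1)^t    t·PV
  1        90.00        81.8182        81.8182
  2        90.00        74.3802       148.7603
  3        90.00        67.6183       202.8550
  4        90.00        61.4712       245.8848
  5        90.00        55.8829       279.4146
  6        90.00        50.8027       304.8159
  7        90.00        46.1842       323.2896
  8        90.00        41.9857       335.8853
  9     1,090.00       462.2664     4,160.3976
  Σ                    942.4098     6,083.1214
P = 942.4098; Macaulay duration = 6,083.1214 / 942.4098 = 6.45486 years.
Modified duration = D_Mac / (1 + y) = 6.45486 / 1.1 = 5.86805 years.

5.868 years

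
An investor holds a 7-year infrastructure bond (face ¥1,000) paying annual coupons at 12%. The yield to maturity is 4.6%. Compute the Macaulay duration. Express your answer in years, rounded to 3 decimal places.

5.438 years

Periodic yield y = 0.046. Discount each cash flow and weight by its year:
  t   CF        PV=CF/(1+0.046)^t    t·PV
  1       120.00       114.7228       114.7228
  2       120.00       109.6776       219.3552
  3       120.00       104.8543       314.5629
  4       120.00       100.2431       400.9724
  5       120.00        95.8347       479.1735
  6       120.00        91.6202       549.7211
  7     1,120.00       817.5159     5,722.6116
  Σ                  1,434.4686     7,801.1194
Price P = Σ PV = 1,434.4686.
Macaulay duration = Σ(t·PV) / P = 7,801.1194 / 1,434.4686 = 5.43833 years.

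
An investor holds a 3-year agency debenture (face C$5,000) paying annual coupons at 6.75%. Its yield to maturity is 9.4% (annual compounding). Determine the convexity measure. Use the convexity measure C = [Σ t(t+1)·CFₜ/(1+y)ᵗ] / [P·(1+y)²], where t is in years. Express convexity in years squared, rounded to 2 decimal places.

With y = 0.094:
  t   CF        PV=CF/(1+0.094)^t    t·PV        t(t+1)·PV
  1       337.50       308.5009       308.5009         617.0018
  2       337.50       281.9935       563.9870       1,691.9611
  3     5,337.50     4,076.4857    12,229.4571      48,917.8283
  Σ                  4,666.9801    13,101.9450      51,226.7912
P = 4,666.9801.
Convexity = Σ t(t+1)·PV / [P·(1+y)²] = 51,226.7912 / (4,666.9801 × 1.196836) = 9.17121.

9.17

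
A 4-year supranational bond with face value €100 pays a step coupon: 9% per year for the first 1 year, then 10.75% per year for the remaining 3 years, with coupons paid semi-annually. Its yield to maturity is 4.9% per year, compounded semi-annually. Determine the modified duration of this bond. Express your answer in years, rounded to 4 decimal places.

3.3763 years

Periodic yield y = 0.0245. First find Macaulay duration:
  t   CF        PV=CF/(1+0.0245)^t    t·PV
  1        4.500         4.3924         4.3924
  2        4.500         4.2873         8.5747
  3        5.375         4.9985        14.9956
  4        5.375         4.8790        19.5160
  5        5.375         4.7623        23.8116
  6        5.375         4.6484        27.8906
  7        5.375         4.5373        31.7609
  8      105.375        86.8244       694.5954
  Σ                    119.3297       825.5371
P = 119.3297; Macaulay duration = 825.5371 / 119.3297 = 6.91812 half-year periods = 3.45906 years.
Modified duration = D_Mac / (1 + y) = 3.45906 / 1.0245 = 3.37634 years.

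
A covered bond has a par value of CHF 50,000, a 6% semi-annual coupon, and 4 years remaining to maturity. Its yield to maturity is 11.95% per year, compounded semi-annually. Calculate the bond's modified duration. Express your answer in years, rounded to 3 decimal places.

3.364 years

Periodic yield y = 0.05975. First find Macaulay duration:
  t   CF        PV=CF/(1+0.05975)^t    t·PV
  1     1,500.00     1,415.4282     1,415.4282
  2     1,500.00     1,335.6246     2,671.2492
  3     1,500.00     1,260.3205     3,780.9614
  4     1,500.00     1,189.2620     4,757.0482
  5     1,500.00     1,122.2100     5,611.0500
  6     1,500.00     1,058.9384     6,353.6306
  7     1,500.00       999.2342     6,994.6393
  8    51,500.00    32,372.7674   258,982.1394
  Σ                 40,753.7853   290,566.1461
P = 40,753.7853; Macaulay duration = 290,566.1461 / 40,753.7853 = 7.12980 half-year periods = 3.56490 years.
Modified duration = D_Mac / (1 + y) = 3.56490 / 1.05975 = 3.36390 years.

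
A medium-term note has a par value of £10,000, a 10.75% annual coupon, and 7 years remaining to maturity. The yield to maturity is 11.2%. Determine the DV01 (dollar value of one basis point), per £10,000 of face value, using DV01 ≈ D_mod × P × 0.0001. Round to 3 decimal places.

Periodic yield y = 0.112.
  t   CF        PV=CF/(1+0.112)^t    t·PV
  1     1,075.00       966.7266       966.7266
  2     1,075.00       869.3585     1,738.7169
  3     1,075.00       781.7972     2,345.3916
  4     1,075.00       703.0550     2,812.2201
  5     1,075.00       632.2437     3,161.2186
  6     1,075.00       568.5645     3,411.3870
  7    11,075.00     5,267.5689    36,872.9822
  Σ                  9,789.3144    51,308.6431
P = 9,789.3144; D_Mac = 5.24129 yrs; D_mod = 4.71339 yrs.
DV01 ≈ 4.71339 × 9,789.3144 × 0.0001 = 4.614087.

£4.614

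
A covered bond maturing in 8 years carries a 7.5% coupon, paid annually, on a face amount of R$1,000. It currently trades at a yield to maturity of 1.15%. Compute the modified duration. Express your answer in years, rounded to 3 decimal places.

6.556 years

Periodic yield y = 0.0115. First find Macaulay duration:
  t   CF        PV=CF/(1+0.0115)^t    t·PV
  1        75.00        74.1473        74.1473
  2        75.00        73.3043       146.6086
  3        75.00        72.4709       217.4127
  4        75.00        71.6470       286.5878
  5        75.00        70.8324       354.1619
  6        75.00        70.0271       420.1624
  7        75.00        69.2309       484.6164
  8     1,075.00       981.0279     7,848.2234
  Σ                  1,482.6877     9,831.9204
P = 1,482.6877; Macaulay duration = 9,831.9204 / 1,482.6877 = 6.63115 years.
Modified duration = D_Mac / (1 + y) = 6.63115 / 1.0115 = 6.55576 years.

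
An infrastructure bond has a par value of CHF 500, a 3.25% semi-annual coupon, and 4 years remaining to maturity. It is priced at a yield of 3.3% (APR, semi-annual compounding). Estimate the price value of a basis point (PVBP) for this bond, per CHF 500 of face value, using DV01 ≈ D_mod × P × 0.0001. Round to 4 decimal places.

Periodic yield y = 0.0165.
  t   CF        PV=CF/(1+0.0165)^t    t·PV
  1        8.125         7.9931         7.9931
  2        8.125         7.8634        15.7267
  3        8.125         7.7357        23.2072
  4        8.125         7.6102        30.4406
  5        8.125         7.4866        37.4332
  6        8.125         7.3651        44.1906
  7        8.125         7.2456        50.7189
  8      508.125       445.7707     3,566.1654
  Σ                    499.0703     3,775.8758
P = 499.0703; D_Mac = 7.56582 half-year periods = 3.78291 yrs; D_mod = 3.72150 yrs.
DV01 ≈ 3.72150 × 499.0703 × 0.0001 = 0.185729.

CHF 0.1857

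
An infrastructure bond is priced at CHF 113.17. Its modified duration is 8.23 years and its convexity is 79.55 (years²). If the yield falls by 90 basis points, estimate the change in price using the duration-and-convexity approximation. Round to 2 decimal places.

+CHF 8.75

Duration effect: -D_mod·Δy = -8.23 × (-0.009) = +0.074070
Convexity effect: ½·C·(Δy)² = 0.5 × 79.55 × (-0.009)² = +0.003221775
ΔP/P ≈ +0.074070 + 0.003221775 = +0.077291775
ΔP ≈ 113.17 × (+0.077291775) = +8.74711017675.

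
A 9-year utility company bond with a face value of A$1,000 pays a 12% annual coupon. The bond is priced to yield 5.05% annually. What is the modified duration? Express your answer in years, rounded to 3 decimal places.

Periodic yield y = 0.0505. First find Macaulay duration:
  t   CF        PV=CF/(1+0.0505)^t    t·PV
  1       120.00       114.2313       114.2313
  2       120.00       108.7400       217.4799
  3       120.00       103.5126       310.5377
  4       120.00        98.5365       394.1459
  5       120.00        93.7996       468.9980
  6       120.00        89.2904       535.7426
  7       120.00        84.9980       594.9862
  8       120.00        80.9120       647.2958
  9     1,120.00       718.8752     6,469.8770
  Σ                  1,492.8956     9,753.2943
P = 1,492.8956; Macaulay duration = 9,753.2943 / 1,492.8956 = 6.53314 years.
Modified duration = D_Mac / (1 + y) = 6.53314 / 1.0505 = 6.21908 years.

6.219 years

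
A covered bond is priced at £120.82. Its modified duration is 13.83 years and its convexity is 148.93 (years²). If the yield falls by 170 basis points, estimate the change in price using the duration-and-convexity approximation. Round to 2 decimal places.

Duration effect: -D_mod·Δy = -13.83 × (-0.017) = +0.235110
Convexity effect: ½·C·(Δy)² = 0.5 × 148.93 × (-0.017)² = +0.021520385
ΔP/P ≈ +0.235110 + 0.021520385 = +0.256630385
ΔP ≈ 120.82 × (+0.256630385) = +31.0060831157.

+£31.01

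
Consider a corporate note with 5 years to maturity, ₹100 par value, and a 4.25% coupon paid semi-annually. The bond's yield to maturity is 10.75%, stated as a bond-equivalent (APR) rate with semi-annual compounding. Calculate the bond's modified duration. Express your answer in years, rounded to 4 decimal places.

Periodic yield y = 0.05375. First find Macaulay duration:
  t   CF        PV=CF/(1+0.05375)^t    t·PV
  1        2.125         2.0166         2.0166
  2        2.125         1.9137         3.8275
  3        2.125         1.8161         5.4484
  4        2.125         1.7235         6.8940
  5        2.125         1.6356         8.1779
  6        2.125         1.5521         9.3129
  7        2.125         1.4730        10.3108
  8        2.125         1.3978        11.1827
  9        2.125         1.3265        11.9389
  10     102.125        60.5001       605.0011
  Σ                     75.3552       674.1108
P = 75.3552; Macaulay duration = 674.1108 / 75.3552 = 8.94578 half-year periods = 4.47289 years.
Modified duration = D_Mac / (1 + y) = 4.47289 / 1.05375 = 4.24474 years.

4.2447 years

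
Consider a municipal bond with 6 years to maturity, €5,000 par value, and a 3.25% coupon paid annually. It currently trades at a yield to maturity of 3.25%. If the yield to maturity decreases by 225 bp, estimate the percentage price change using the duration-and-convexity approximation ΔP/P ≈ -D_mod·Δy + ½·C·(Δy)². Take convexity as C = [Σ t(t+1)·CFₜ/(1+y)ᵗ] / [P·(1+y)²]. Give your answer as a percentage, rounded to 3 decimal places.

+12.986%

With y = 0.0325:
  t   CF        PV=CF/(1+0.0325)^t    t·PV        t(t+1)·PV
  1       162.50       157.3850       157.3850         314.7700
  2       162.50       152.4310       304.8620         914.5859
  3       162.50       147.6329       442.8987       1,771.5949
  4       162.50       142.9859       571.9435       2,859.7174
  5       162.50       138.4851       692.4255       4,154.5531
  6     5,162.50     4,261.0801    25,566.4809     178,965.3661
  Σ                  5,000.0000    27,735.9956     188,980.5874
P = 5,000.0000; D_Mac = 5.54720 yrs; D_mod = 5.37259 yrs; C = 35.45415.
Duration effect: -5.37259 × (-0.0225) = +0.120883
Convexity effect: 0.5 × 35.45415 × (-0.0225)² = +0.0089743
ΔP/P ≈ +0.120883 + 0.0089743 = +0.129858 = +12.9858%.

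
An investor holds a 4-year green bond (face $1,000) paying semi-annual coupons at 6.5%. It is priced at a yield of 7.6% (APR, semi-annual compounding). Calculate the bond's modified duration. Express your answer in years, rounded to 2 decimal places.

3.45 years

Periodic yield y = 0.038. First find Macaulay duration:
  t   CF        PV=CF/(1+0.038)^t    t·PV
  1        32.50        31.3102        31.3102
  2        32.50        30.1640        60.3280
  3        32.50        29.0597        87.1791
  4        32.50        27.9959       111.9835
  5        32.50        26.9710       134.8549
  6        32.50        25.9836       155.9016
  7        32.50        25.0324       175.2266
  8     1,032.50       766.1455     6,129.1637
  Σ                    962.6622     6,885.9474
P = 962.6622; Macaulay duration = 6,885.9474 / 962.6622 = 7.15303 half-year periods = 3.57651 years.
Modified duration = D_Mac / (1 + y) = 3.57651 / 1.038 = 3.44558 years.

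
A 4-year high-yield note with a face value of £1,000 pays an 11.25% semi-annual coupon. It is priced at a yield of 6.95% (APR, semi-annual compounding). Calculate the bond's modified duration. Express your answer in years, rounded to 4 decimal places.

Periodic yield y = 0.03475. First find Macaulay duration:
  t   CF        PV=CF/(1+0.03475)^t    t·PV
  1        56.25        54.3610        54.3610
  2        56.25        52.5354       105.0707
  3        56.25        50.7711       152.3132
  4        56.25        49.0660       196.2641
  5        56.25        47.4182       237.0912
  6        56.25        45.8258       274.9547
  7        56.25        44.2868       310.0077
  8     1,056.25       803.6801     6,429.4412
  Σ                  1,147.9444     7,759.5037
P = 1,147.9444; Macaulay duration = 7,759.5037 / 1,147.9444 = 6.75948 half-year periods = 3.37974 years.
Modified duration = D_Mac / (1 + y) = 3.37974 / 1.03475 = 3.26624 years.

3.2662 years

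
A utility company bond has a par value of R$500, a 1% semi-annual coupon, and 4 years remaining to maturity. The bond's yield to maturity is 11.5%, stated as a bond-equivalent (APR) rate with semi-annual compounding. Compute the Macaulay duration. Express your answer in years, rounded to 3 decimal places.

Periodic yield y = 0.0575. Discount each cash flow and weight by its period:
  t   CF        PV=CF/(1+0.0575)^t    t·PV
  1         2.50         2.3641         2.3641
  2         2.50         2.2355         4.4710
  3         2.50         2.1140         6.3419
  4         2.50         1.9990         7.9961
  5         2.50         1.8903         9.4517
  6         2.50         1.7875        10.7253
  7         2.50         1.6904        11.8325
  8       502.50       321.2869     2,570.2954
  Σ                    335.3677     2,623.4780
Price P = Σ PV = 335.3677.
Macaulay duration = Σ(t·PV) / P = 2,623.4780 / 335.3677 = 7.82269 half-year periods.
In years: 7.82269 / 2 = 3.91135 years.

3.911 years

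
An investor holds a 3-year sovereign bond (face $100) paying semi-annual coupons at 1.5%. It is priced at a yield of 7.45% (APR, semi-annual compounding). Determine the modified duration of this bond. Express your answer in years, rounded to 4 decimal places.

Periodic yield y = 0.03725. First find Macaulay duration:
  t   CF        PV=CF/(1+0.03725)^t    t·PV
  1         0.75         0.7231         0.7231
  2         0.75         0.6971         1.3942
  3         0.75         0.6721         2.0162
  4         0.75         0.6479         2.5917
  5         0.75         0.6247         3.1233
  6       100.75        80.8992       485.3954
  Σ                     84.2640       495.2439
P = 84.2640; Macaulay duration = 495.2439 / 84.2640 = 5.87729 half-year periods = 2.93864 years.
Modified duration = D_Mac / (1 + y) = 2.93864 / 1.03725 = 2.83311 years.

2.8331 years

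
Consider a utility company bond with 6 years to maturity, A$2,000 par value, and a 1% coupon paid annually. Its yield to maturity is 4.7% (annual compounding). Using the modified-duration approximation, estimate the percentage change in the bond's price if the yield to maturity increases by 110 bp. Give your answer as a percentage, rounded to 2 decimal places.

-6.13%

Periodic yield y = 0.047. Modified duration first:
  t   CF        PV=CF/(1+0.047)^t    t·PV
  1        20.00        19.1022        19.1022
  2        20.00        18.2447        36.4894
  3        20.00        17.4257        52.2771
  4        20.00        16.6434        66.5738
  5        20.00        15.8963        79.4816
  6     2,020.00     1,533.4559     9,200.7352
  Σ                  1,620.7682     9,454.6592
P = 1,620.7682; D_Mac = 5.83344 yrs; D_mod = 5.83344/(1+0.047) = 5.57158 yrs.
ΔP/P ≈ -D_mod · Δy = -5.57158 × (+0.011) = -0.061287 = -6.1287%.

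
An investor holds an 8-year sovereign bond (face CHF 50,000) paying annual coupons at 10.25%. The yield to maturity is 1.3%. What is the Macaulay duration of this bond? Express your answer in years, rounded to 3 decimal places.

Periodic yield y = 0.013. Discount each cash flow and weight by its year:
  t   CF        PV=CF/(1+0.013)^t    t·PV
  1     5,125.00     5,059.2300     5,059.2300
  2     5,125.00     4,994.3041     9,988.6081
  3     5,125.00     4,930.2113    14,790.6339
  4     5,125.00     4,866.9411    19,467.7643
  5     5,125.00     4,804.4828    24,022.4140
  6     5,125.00     4,742.8261    28,456.9564
  7     5,125.00     4,681.9606    32,773.7240
  8    55,125.00    49,713.3511   397,706.8091
  Σ                 83,793.3070   532,266.1399
Price P = Σ PV = 83,793.3070.
Macaulay duration = Σ(t·PV) / P = 532,266.1399 / 83,793.3070 = 6.35213 years.

6.352 years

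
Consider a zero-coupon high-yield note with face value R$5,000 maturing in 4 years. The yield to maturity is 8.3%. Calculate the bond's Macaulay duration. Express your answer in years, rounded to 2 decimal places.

4.00 years

A zero-coupon bond has a single cash flow at maturity, so its Macaulay duration equals its maturity: 4 years.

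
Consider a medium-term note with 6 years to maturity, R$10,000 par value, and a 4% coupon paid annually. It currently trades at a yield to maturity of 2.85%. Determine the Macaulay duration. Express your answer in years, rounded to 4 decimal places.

5.4709 years

Periodic yield y = 0.0285. Discount each cash flow and weight by its year:
  t   CF        PV=CF/(1+0.0285)^t    t·PV
  1       400.00       388.9159       388.9159
  2       400.00       378.1389       756.2779
  3       400.00       367.6606     1,102.9818
  4       400.00       357.4726     1,429.8906
  5       400.00       347.5670     1,737.8349
  6    10,400.00     8,786.3311    52,717.9864
  Σ                 10,626.0861    58,133.8874
Price P = Σ PV = 10,626.0861.
Macaulay duration = Σ(t·PV) / P = 58,133.8874 / 10,626.0861 = 5.47087 years.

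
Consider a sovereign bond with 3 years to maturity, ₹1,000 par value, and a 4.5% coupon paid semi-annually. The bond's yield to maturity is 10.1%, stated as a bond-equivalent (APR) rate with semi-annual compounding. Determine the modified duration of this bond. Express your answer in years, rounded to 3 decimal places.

Periodic yield y = 0.0505. First find Macaulay duration:
  t   CF        PV=CF/(1+0.0505)^t    t·PV
  1        22.50        21.4184        21.4184
  2        22.50        20.3887        40.7775
  3        22.50        19.4086        58.2258
  4        22.50        18.4756        73.9024
  5        22.50        17.5874        87.9371
  6     1,022.50       760.8289     4,564.9731
  Σ                    858.1076     4,847.2343
P = 858.1076; Macaulay duration = 4,847.2343 / 858.1076 = 5.64875 half-year periods = 2.82437 years.
Modified duration = D_Mac / (1 + y) = 2.82437 / 1.0505 = 2.68860 years.

2.689 years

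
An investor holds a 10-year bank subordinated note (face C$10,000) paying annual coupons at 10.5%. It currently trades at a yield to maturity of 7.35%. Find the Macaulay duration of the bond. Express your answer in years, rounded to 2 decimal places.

Periodic yield y = 0.0735. Discount each cash flow and weight by its year:
  t   CF        PV=CF/(1+0.0735)^t    t·PV
  1     1,050.00       978.1090       978.1090
  2     1,050.00       911.1402     1,822.2804
  3     1,050.00       848.7566     2,546.2697
  4     1,050.00       790.6442     3,162.5769
  5     1,050.00       736.5107     3,682.5535
  6     1,050.00       686.0835     4,116.5013
  7     1,050.00       639.1090     4,473.7633
  8     1,050.00       595.3508     4,762.8060
  9     1,050.00       554.5885     4,991.2965
  10   11,050.00     5,436.7804    54,367.8038
  Σ                 12,177.0729    84,903.9604
Price P = Σ PV = 12,177.0729.
Macaulay duration = Σ(t·PV) / P = 84,903.9604 / 12,177.0729 = 6.97244 years.

6.97 years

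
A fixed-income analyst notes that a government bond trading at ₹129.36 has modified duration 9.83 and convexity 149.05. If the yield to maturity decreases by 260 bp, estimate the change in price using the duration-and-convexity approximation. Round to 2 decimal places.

+₹39.58

Duration effect: -D_mod·Δy = -9.83 × (-0.026) = +0.255580
Convexity effect: ½·C·(Δy)² = 0.5 × 149.05 × (-0.026)² = +0.0503789
ΔP/P ≈ +0.255580 + 0.0503789 = +0.3059589
ΔP ≈ 129.36 × (+0.3059589) = +39.578843304.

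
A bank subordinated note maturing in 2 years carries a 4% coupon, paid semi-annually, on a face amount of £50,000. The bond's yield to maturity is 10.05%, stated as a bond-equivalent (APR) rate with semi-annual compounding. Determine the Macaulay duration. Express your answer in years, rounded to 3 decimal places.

Periodic yield y = 0.05025. Discount each cash flow and weight by its period:
  t   CF        PV=CF/(1+0.05025)^t    t·PV
  1     1,000.00       952.1542       952.1542
  2     1,000.00       906.5977     1,813.1954
  3     1,000.00       863.2209     2,589.6626
  4    51,000.00    41,917.8902   167,671.5606
  Σ                 44,639.8630   173,026.5729
Price P = Σ PV = 44,639.8630.
Macaulay duration = Σ(t·PV) / P = 173,026.5729 / 44,639.8630 = 3.87606 half-year periods.
In years: 3.87606 / 2 = 1.93803 years.

1.938 years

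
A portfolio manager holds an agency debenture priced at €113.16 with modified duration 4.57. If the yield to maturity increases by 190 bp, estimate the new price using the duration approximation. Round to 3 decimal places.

€103.334

Duration approximation: ΔP/P ≈ -D_mod · Δy = -4.57 × (+0.019) = -0.086830.
New price ≈ 113.16 × (1 - 0.086830) = 103.3343172.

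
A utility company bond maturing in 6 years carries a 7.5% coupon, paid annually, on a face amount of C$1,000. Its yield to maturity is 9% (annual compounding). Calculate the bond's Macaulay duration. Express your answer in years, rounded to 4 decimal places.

5.0080 years

Periodic yield y = 0.09. Discount each cash flow and weight by its year:
  t   CF        PV=CF/(1+0.09)^t    t·PV
  1        75.00        68.8073        68.8073
  2        75.00        63.1260       126.2520
  3        75.00        57.9138       173.7413
  4        75.00        53.1319       212.5276
  5        75.00        48.7449       243.7243
  6     1,075.00       640.9874     3,845.9243
  Σ                    932.7112     4,670.9767
Price P = Σ PV = 932.7112.
Macaulay duration = Σ(t·PV) / P = 4,670.9767 / 932.7112 = 5.00796 years.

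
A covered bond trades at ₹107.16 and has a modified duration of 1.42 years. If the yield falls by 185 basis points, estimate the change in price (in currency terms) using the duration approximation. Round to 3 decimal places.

Duration approximation: ΔP/P ≈ -D_mod · Δy = -1.42 × (-0.0185) = +0.026270.
ΔP ≈ 107.16 × (+0.026270) = +2.8150932.

+₹2.815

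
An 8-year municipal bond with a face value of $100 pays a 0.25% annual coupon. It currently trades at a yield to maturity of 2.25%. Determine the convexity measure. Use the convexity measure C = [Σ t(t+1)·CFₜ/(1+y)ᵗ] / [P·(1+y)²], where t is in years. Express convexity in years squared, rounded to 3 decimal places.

With y = 0.0225:
  t   CF        PV=CF/(1+0.0225)^t    t·PV        t(t+1)·PV
  1         0.25         0.2445         0.2445           0.4890
  2         0.25         0.2391         0.4782           1.4347
  3         0.25         0.2339         0.7016           2.8063
  4         0.25         0.2287         0.9148           4.5742
  5         0.25         0.2237         1.1184           6.7103
  6         0.25         0.2188         1.3125           9.1878
  7         0.25         0.2139         1.4976          11.9808
  8       100.25        83.9031       671.2246       6,041.0210
  Σ                     85.5056       677.4922       6,078.2041
P = 85.5056.
Convexity = Σ t(t+1)·PV / [P·(1+y)²] = 6,078.2041 / (85.5056 × 1.045506) = 67.99139.

67.991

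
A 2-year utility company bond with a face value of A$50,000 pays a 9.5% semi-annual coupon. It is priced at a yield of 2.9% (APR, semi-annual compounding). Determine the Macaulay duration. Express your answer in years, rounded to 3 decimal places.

1.877 years

Periodic yield y = 0.0145. Discount each cash flow and weight by its period:
  t   CF        PV=CF/(1+0.0145)^t    t·PV
  1     2,375.00     2,341.0547     2,341.0547
  2     2,375.00     2,307.5946     4,615.1892
  3     2,375.00     2,274.6127     6,823.8381
  4    52,375.00    49,444.2542   197,777.0168
  Σ                 56,367.5162   211,557.0988
Price P = Σ PV = 56,367.5162.
Macaulay duration = Σ(t·PV) / P = 211,557.0988 / 56,367.5162 = 3.75317 half-year periods.
In years: 3.75317 / 2 = 1.87659 years.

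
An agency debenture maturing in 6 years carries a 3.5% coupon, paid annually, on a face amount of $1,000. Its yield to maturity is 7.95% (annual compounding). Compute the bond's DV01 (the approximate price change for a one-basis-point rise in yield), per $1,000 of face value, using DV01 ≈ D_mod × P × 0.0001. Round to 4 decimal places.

$0.4004

Periodic yield y = 0.0795.
  t   CF        PV=CF/(1+0.0795)^t    t·PV
  1        35.00        32.4224        32.4224
  2        35.00        30.0347        60.0693
  3        35.00        27.8228        83.4683
  4        35.00        25.7737       103.0950
  5        35.00        23.8756       119.3781
  6     1,035.00       654.0402     3,924.2414
  Σ                    793.9694     4,322.6746
P = 793.9694; D_Mac = 5.44438 yrs; D_mod = 5.04343 yrs.
DV01 ≈ 5.04343 × 793.9694 × 0.0001 = 0.400433.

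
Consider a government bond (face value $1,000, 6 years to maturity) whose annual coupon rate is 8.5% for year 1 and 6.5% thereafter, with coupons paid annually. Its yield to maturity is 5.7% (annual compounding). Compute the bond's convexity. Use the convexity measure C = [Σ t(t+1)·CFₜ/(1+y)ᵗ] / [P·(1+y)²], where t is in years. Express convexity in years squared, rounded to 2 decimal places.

30.24

With y = 0.057:
  t   CF        PV=CF/(1+0.057)^t    t·PV        t(t+1)·PV
  1        85.00        80.4163        80.4163         160.8325
  2        65.00        58.1786       116.3572         349.0717
  3        65.00        55.0413       165.1238         660.4952
  4        65.00        52.0731       208.2924       1,041.4619
  5        65.00        49.2650       246.3250       1,477.9498
  6     1,065.00       763.6594     4,581.9562      32,073.6935
  Σ                  1,058.6336     5,398.4709      35,763.5046
P = 1,058.6336.
Convexity = Σ t(t+1)·PV / [P·(1+y)²] = 35,763.5046 / (1,058.6336 × 1.117249) = 30.23740.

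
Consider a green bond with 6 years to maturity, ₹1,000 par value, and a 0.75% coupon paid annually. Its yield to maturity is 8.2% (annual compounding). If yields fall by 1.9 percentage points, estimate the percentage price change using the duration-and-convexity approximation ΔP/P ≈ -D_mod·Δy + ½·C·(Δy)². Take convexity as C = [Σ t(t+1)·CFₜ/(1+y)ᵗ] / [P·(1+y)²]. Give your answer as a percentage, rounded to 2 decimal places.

+10.91%

With y = 0.082:
  t   CF        PV=CF/(1+0.082)^t    t·PV        t(t+1)·PV
  1         7.50         6.9316         6.9316          13.8632
  2         7.50         6.4063        12.8126          38.4378
  3         7.50         5.9208        17.7624          71.0495
  4         7.50         5.4721        21.8883         109.4415
  5         7.50         5.0574        25.2869         151.7212
  6     1,007.50       627.8870     3,767.3220      26,371.2539
  Σ                    657.6751     3,852.0037      26,755.7671
P = 657.6751; D_Mac = 5.85700 yrs; D_mod = 5.41312 yrs; C = 34.74973.
Duration effect: -5.41312 × (-0.019) = +0.102849
Convexity effect: 0.5 × 34.74973 × (-0.019)² = +0.0062723
ΔP/P ≈ +0.102849 + 0.0062723 = +0.109122 = +10.9122%.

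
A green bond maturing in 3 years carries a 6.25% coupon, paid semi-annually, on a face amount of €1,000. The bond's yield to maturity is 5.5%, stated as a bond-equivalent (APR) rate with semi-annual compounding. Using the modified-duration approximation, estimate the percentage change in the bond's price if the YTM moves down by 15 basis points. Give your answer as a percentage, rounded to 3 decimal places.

Periodic yield y = 0.0275. Modified duration first:
  t   CF        PV=CF/(1+0.0275)^t    t·PV
  1        31.25        30.4136        30.4136
  2        31.25        29.5996        59.1993
  3        31.25        28.8074        86.4223
  4        31.25        28.0364       112.1457
  5        31.25        27.2861       136.4303
  6     1,031.25       876.3407     5,258.0442
  Σ                  1,020.4839     5,682.6554
P = 1,020.4839; D_Mac = 5.56859 half-year periods = 2.78429 yrs; D_mod = 2.78429/(1+0.0275) = 2.70978 yrs.
ΔP/P ≈ -D_mod · Δy = -2.70978 × (-0.0015) = +0.004065 = +0.4065%.

+0.406%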